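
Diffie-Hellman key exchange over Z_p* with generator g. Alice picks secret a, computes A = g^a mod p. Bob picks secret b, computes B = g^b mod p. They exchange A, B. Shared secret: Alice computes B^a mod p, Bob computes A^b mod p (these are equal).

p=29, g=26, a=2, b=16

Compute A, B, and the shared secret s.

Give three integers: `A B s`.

A = 26^2 mod 29  (bits of 2 = 10)
  bit 0 = 1: r = r^2 * 26 mod 29 = 1^2 * 26 = 1*26 = 26
  bit 1 = 0: r = r^2 mod 29 = 26^2 = 9
  -> A = 9
B = 26^16 mod 29  (bits of 16 = 10000)
  bit 0 = 1: r = r^2 * 26 mod 29 = 1^2 * 26 = 1*26 = 26
  bit 1 = 0: r = r^2 mod 29 = 26^2 = 9
  bit 2 = 0: r = r^2 mod 29 = 9^2 = 23
  bit 3 = 0: r = r^2 mod 29 = 23^2 = 7
  bit 4 = 0: r = r^2 mod 29 = 7^2 = 20
  -> B = 20
s = B^a = 20^2 mod 29  (bits of 2 = 10)
  bit 0 = 1: r = r^2 * 20 mod 29 = 1^2 * 20 = 1*20 = 20
  bit 1 = 0: r = r^2 mod 29 = 20^2 = 23
  -> s = B^a = 23

Answer: 9 20 23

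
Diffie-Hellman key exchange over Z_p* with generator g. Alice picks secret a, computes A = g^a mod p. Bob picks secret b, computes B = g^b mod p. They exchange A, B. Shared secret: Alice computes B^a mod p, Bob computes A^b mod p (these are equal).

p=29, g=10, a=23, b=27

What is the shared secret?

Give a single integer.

A = 10^23 mod 29  (bits of 23 = 10111)
  bit 0 = 1: r = r^2 * 10 mod 29 = 1^2 * 10 = 1*10 = 10
  bit 1 = 0: r = r^2 mod 29 = 10^2 = 13
  bit 2 = 1: r = r^2 * 10 mod 29 = 13^2 * 10 = 24*10 = 8
  bit 3 = 1: r = r^2 * 10 mod 29 = 8^2 * 10 = 6*10 = 2
  bit 4 = 1: r = r^2 * 10 mod 29 = 2^2 * 10 = 4*10 = 11
  -> A = 11
B = 10^27 mod 29  (bits of 27 = 11011)
  bit 0 = 1: r = r^2 * 10 mod 29 = 1^2 * 10 = 1*10 = 10
  bit 1 = 1: r = r^2 * 10 mod 29 = 10^2 * 10 = 13*10 = 14
  bit 2 = 0: r = r^2 mod 29 = 14^2 = 22
  bit 3 = 1: r = r^2 * 10 mod 29 = 22^2 * 10 = 20*10 = 26
  bit 4 = 1: r = r^2 * 10 mod 29 = 26^2 * 10 = 9*10 = 3
  -> B = 3
s = B^a = 3^23 mod 29  (bits of 23 = 10111)
  bit 0 = 1: r = r^2 * 3 mod 29 = 1^2 * 3 = 1*3 = 3
  bit 1 = 0: r = r^2 mod 29 = 3^2 = 9
  bit 2 = 1: r = r^2 * 3 mod 29 = 9^2 * 3 = 23*3 = 11
  bit 3 = 1: r = r^2 * 3 mod 29 = 11^2 * 3 = 5*3 = 15
  bit 4 = 1: r = r^2 * 3 mod 29 = 15^2 * 3 = 22*3 = 8
  -> s = B^a = 8

Answer: 8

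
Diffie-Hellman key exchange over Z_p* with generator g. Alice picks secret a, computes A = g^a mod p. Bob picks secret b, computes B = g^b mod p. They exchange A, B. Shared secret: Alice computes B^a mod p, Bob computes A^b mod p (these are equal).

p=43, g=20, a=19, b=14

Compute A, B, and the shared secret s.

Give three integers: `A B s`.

Answer: 33 36 36

Derivation:
A = 20^19 mod 43  (bits of 19 = 10011)
  bit 0 = 1: r = r^2 * 20 mod 43 = 1^2 * 20 = 1*20 = 20
  bit 1 = 0: r = r^2 mod 43 = 20^2 = 13
  bit 2 = 0: r = r^2 mod 43 = 13^2 = 40
  bit 3 = 1: r = r^2 * 20 mod 43 = 40^2 * 20 = 9*20 = 8
  bit 4 = 1: r = r^2 * 20 mod 43 = 8^2 * 20 = 21*20 = 33
  -> A = 33
B = 20^14 mod 43  (bits of 14 = 1110)
  bit 0 = 1: r = r^2 * 20 mod 43 = 1^2 * 20 = 1*20 = 20
  bit 1 = 1: r = r^2 * 20 mod 43 = 20^2 * 20 = 13*20 = 2
  bit 2 = 1: r = r^2 * 20 mod 43 = 2^2 * 20 = 4*20 = 37
  bit 3 = 0: r = r^2 mod 43 = 37^2 = 36
  -> B = 36
s = B^a = 36^19 mod 43  (bits of 19 = 10011)
  bit 0 = 1: r = r^2 * 36 mod 43 = 1^2 * 36 = 1*36 = 36
  bit 1 = 0: r = r^2 mod 43 = 36^2 = 6
  bit 2 = 0: r = r^2 mod 43 = 6^2 = 36
  bit 3 = 1: r = r^2 * 36 mod 43 = 36^2 * 36 = 6*36 = 1
  bit 4 = 1: r = r^2 * 36 mod 43 = 1^2 * 36 = 1*36 = 36
  -> s = B^a = 36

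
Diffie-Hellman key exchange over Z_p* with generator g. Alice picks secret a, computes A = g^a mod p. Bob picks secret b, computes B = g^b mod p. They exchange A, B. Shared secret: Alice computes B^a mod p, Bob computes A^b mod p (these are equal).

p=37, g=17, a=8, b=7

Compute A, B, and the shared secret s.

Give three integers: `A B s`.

Answer: 33 15 7

Derivation:
A = 17^8 mod 37  (bits of 8 = 1000)
  bit 0 = 1: r = r^2 * 17 mod 37 = 1^2 * 17 = 1*17 = 17
  bit 1 = 0: r = r^2 mod 37 = 17^2 = 30
  bit 2 = 0: r = r^2 mod 37 = 30^2 = 12
  bit 3 = 0: r = r^2 mod 37 = 12^2 = 33
  -> A = 33
B = 17^7 mod 37  (bits of 7 = 111)
  bit 0 = 1: r = r^2 * 17 mod 37 = 1^2 * 17 = 1*17 = 17
  bit 1 = 1: r = r^2 * 17 mod 37 = 17^2 * 17 = 30*17 = 29
  bit 2 = 1: r = r^2 * 17 mod 37 = 29^2 * 17 = 27*17 = 15
  -> B = 15
s = B^a = 15^8 mod 37  (bits of 8 = 1000)
  bit 0 = 1: r = r^2 * 15 mod 37 = 1^2 * 15 = 1*15 = 15
  bit 1 = 0: r = r^2 mod 37 = 15^2 = 3
  bit 2 = 0: r = r^2 mod 37 = 3^2 = 9
  bit 3 = 0: r = r^2 mod 37 = 9^2 = 7
  -> s = B^a = 7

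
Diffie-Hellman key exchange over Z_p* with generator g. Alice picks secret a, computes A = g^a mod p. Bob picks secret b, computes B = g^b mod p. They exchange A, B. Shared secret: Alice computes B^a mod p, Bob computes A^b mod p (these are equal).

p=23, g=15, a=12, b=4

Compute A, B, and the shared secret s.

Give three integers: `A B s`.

A = 15^12 mod 23  (bits of 12 = 1100)
  bit 0 = 1: r = r^2 * 15 mod 23 = 1^2 * 15 = 1*15 = 15
  bit 1 = 1: r = r^2 * 15 mod 23 = 15^2 * 15 = 18*15 = 17
  bit 2 = 0: r = r^2 mod 23 = 17^2 = 13
  bit 3 = 0: r = r^2 mod 23 = 13^2 = 8
  -> A = 8
B = 15^4 mod 23  (bits of 4 = 100)
  bit 0 = 1: r = r^2 * 15 mod 23 = 1^2 * 15 = 1*15 = 15
  bit 1 = 0: r = r^2 mod 23 = 15^2 = 18
  bit 2 = 0: r = r^2 mod 23 = 18^2 = 2
  -> B = 2
s = B^a = 2^12 mod 23  (bits of 12 = 1100)
  bit 0 = 1: r = r^2 * 2 mod 23 = 1^2 * 2 = 1*2 = 2
  bit 1 = 1: r = r^2 * 2 mod 23 = 2^2 * 2 = 4*2 = 8
  bit 2 = 0: r = r^2 mod 23 = 8^2 = 18
  bit 3 = 0: r = r^2 mod 23 = 18^2 = 2
  -> s = B^a = 2

Answer: 8 2 2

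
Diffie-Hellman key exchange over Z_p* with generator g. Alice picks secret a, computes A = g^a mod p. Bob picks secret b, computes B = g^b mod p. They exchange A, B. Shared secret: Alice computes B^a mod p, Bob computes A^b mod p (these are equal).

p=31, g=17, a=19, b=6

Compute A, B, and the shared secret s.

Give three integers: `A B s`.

Answer: 24 8 4

Derivation:
A = 17^19 mod 31  (bits of 19 = 10011)
  bit 0 = 1: r = r^2 * 17 mod 31 = 1^2 * 17 = 1*17 = 17
  bit 1 = 0: r = r^2 mod 31 = 17^2 = 10
  bit 2 = 0: r = r^2 mod 31 = 10^2 = 7
  bit 3 = 1: r = r^2 * 17 mod 31 = 7^2 * 17 = 18*17 = 27
  bit 4 = 1: r = r^2 * 17 mod 31 = 27^2 * 17 = 16*17 = 24
  -> A = 24
B = 17^6 mod 31  (bits of 6 = 110)
  bit 0 = 1: r = r^2 * 17 mod 31 = 1^2 * 17 = 1*17 = 17
  bit 1 = 1: r = r^2 * 17 mod 31 = 17^2 * 17 = 10*17 = 15
  bit 2 = 0: r = r^2 mod 31 = 15^2 = 8
  -> B = 8
s = B^a = 8^19 mod 31  (bits of 19 = 10011)
  bit 0 = 1: r = r^2 * 8 mod 31 = 1^2 * 8 = 1*8 = 8
  bit 1 = 0: r = r^2 mod 31 = 8^2 = 2
  bit 2 = 0: r = r^2 mod 31 = 2^2 = 4
  bit 3 = 1: r = r^2 * 8 mod 31 = 4^2 * 8 = 16*8 = 4
  bit 4 = 1: r = r^2 * 8 mod 31 = 4^2 * 8 = 16*8 = 4
  -> s = B^a = 4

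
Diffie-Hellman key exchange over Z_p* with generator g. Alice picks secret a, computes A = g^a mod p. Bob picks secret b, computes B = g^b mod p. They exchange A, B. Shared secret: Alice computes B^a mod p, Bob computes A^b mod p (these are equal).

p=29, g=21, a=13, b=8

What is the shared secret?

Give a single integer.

A = 21^13 mod 29  (bits of 13 = 1101)
  bit 0 = 1: r = r^2 * 21 mod 29 = 1^2 * 21 = 1*21 = 21
  bit 1 = 1: r = r^2 * 21 mod 29 = 21^2 * 21 = 6*21 = 10
  bit 2 = 0: r = r^2 mod 29 = 10^2 = 13
  bit 3 = 1: r = r^2 * 21 mod 29 = 13^2 * 21 = 24*21 = 11
  -> A = 11
B = 21^8 mod 29  (bits of 8 = 1000)
  bit 0 = 1: r = r^2 * 21 mod 29 = 1^2 * 21 = 1*21 = 21
  bit 1 = 0: r = r^2 mod 29 = 21^2 = 6
  bit 2 = 0: r = r^2 mod 29 = 6^2 = 7
  bit 3 = 0: r = r^2 mod 29 = 7^2 = 20
  -> B = 20
s = B^a = 20^13 mod 29  (bits of 13 = 1101)
  bit 0 = 1: r = r^2 * 20 mod 29 = 1^2 * 20 = 1*20 = 20
  bit 1 = 1: r = r^2 * 20 mod 29 = 20^2 * 20 = 23*20 = 25
  bit 2 = 0: r = r^2 mod 29 = 25^2 = 16
  bit 3 = 1: r = r^2 * 20 mod 29 = 16^2 * 20 = 24*20 = 16
  -> s = B^a = 16

Answer: 16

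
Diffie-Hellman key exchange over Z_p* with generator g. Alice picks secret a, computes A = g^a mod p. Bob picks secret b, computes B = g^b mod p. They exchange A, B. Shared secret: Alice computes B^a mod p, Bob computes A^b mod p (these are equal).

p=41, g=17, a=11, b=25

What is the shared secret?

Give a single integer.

A = 17^11 mod 41  (bits of 11 = 1011)
  bit 0 = 1: r = r^2 * 17 mod 41 = 1^2 * 17 = 1*17 = 17
  bit 1 = 0: r = r^2 mod 41 = 17^2 = 2
  bit 2 = 1: r = r^2 * 17 mod 41 = 2^2 * 17 = 4*17 = 27
  bit 3 = 1: r = r^2 * 17 mod 41 = 27^2 * 17 = 32*17 = 11
  -> A = 11
B = 17^25 mod 41  (bits of 25 = 11001)
  bit 0 = 1: r = r^2 * 17 mod 41 = 1^2 * 17 = 1*17 = 17
  bit 1 = 1: r = r^2 * 17 mod 41 = 17^2 * 17 = 2*17 = 34
  bit 2 = 0: r = r^2 mod 41 = 34^2 = 8
  bit 3 = 0: r = r^2 mod 41 = 8^2 = 23
  bit 4 = 1: r = r^2 * 17 mod 41 = 23^2 * 17 = 37*17 = 14
  -> B = 14
s = B^a = 14^11 mod 41  (bits of 11 = 1011)
  bit 0 = 1: r = r^2 * 14 mod 41 = 1^2 * 14 = 1*14 = 14
  bit 1 = 0: r = r^2 mod 41 = 14^2 = 32
  bit 2 = 1: r = r^2 * 14 mod 41 = 32^2 * 14 = 40*14 = 27
  bit 3 = 1: r = r^2 * 14 mod 41 = 27^2 * 14 = 32*14 = 38
  -> s = B^a = 38

Answer: 38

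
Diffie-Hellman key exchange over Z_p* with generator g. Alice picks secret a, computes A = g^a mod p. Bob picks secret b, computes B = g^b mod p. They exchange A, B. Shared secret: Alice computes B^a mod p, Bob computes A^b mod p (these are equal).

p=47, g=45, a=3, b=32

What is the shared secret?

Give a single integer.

Answer: 16

Derivation:
A = 45^3 mod 47  (bits of 3 = 11)
  bit 0 = 1: r = r^2 * 45 mod 47 = 1^2 * 45 = 1*45 = 45
  bit 1 = 1: r = r^2 * 45 mod 47 = 45^2 * 45 = 4*45 = 39
  -> A = 39
B = 45^32 mod 47  (bits of 32 = 100000)
  bit 0 = 1: r = r^2 * 45 mod 47 = 1^2 * 45 = 1*45 = 45
  bit 1 = 0: r = r^2 mod 47 = 45^2 = 4
  bit 2 = 0: r = r^2 mod 47 = 4^2 = 16
  bit 3 = 0: r = r^2 mod 47 = 16^2 = 21
  bit 4 = 0: r = r^2 mod 47 = 21^2 = 18
  bit 5 = 0: r = r^2 mod 47 = 18^2 = 42
  -> B = 42
s = B^a = 42^3 mod 47  (bits of 3 = 11)
  bit 0 = 1: r = r^2 * 42 mod 47 = 1^2 * 42 = 1*42 = 42
  bit 1 = 1: r = r^2 * 42 mod 47 = 42^2 * 42 = 25*42 = 16
  -> s = B^a = 16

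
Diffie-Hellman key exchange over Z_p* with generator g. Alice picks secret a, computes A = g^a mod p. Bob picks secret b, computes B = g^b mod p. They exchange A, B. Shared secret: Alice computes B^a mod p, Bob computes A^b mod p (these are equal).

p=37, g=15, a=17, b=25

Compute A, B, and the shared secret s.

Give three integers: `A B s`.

A = 15^17 mod 37  (bits of 17 = 10001)
  bit 0 = 1: r = r^2 * 15 mod 37 = 1^2 * 15 = 1*15 = 15
  bit 1 = 0: r = r^2 mod 37 = 15^2 = 3
  bit 2 = 0: r = r^2 mod 37 = 3^2 = 9
  bit 3 = 0: r = r^2 mod 37 = 9^2 = 7
  bit 4 = 1: r = r^2 * 15 mod 37 = 7^2 * 15 = 12*15 = 32
  -> A = 32
B = 15^25 mod 37  (bits of 25 = 11001)
  bit 0 = 1: r = r^2 * 15 mod 37 = 1^2 * 15 = 1*15 = 15
  bit 1 = 1: r = r^2 * 15 mod 37 = 15^2 * 15 = 3*15 = 8
  bit 2 = 0: r = r^2 mod 37 = 8^2 = 27
  bit 3 = 0: r = r^2 mod 37 = 27^2 = 26
  bit 4 = 1: r = r^2 * 15 mod 37 = 26^2 * 15 = 10*15 = 2
  -> B = 2
s = B^a = 2^17 mod 37  (bits of 17 = 10001)
  bit 0 = 1: r = r^2 * 2 mod 37 = 1^2 * 2 = 1*2 = 2
  bit 1 = 0: r = r^2 mod 37 = 2^2 = 4
  bit 2 = 0: r = r^2 mod 37 = 4^2 = 16
  bit 3 = 0: r = r^2 mod 37 = 16^2 = 34
  bit 4 = 1: r = r^2 * 2 mod 37 = 34^2 * 2 = 9*2 = 18
  -> s = B^a = 18

Answer: 32 2 18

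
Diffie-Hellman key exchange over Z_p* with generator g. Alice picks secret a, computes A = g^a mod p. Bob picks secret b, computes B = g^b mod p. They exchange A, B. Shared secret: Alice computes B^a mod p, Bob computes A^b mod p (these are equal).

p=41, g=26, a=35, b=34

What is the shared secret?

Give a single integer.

Answer: 9

Derivation:
A = 26^35 mod 41  (bits of 35 = 100011)
  bit 0 = 1: r = r^2 * 26 mod 41 = 1^2 * 26 = 1*26 = 26
  bit 1 = 0: r = r^2 mod 41 = 26^2 = 20
  bit 2 = 0: r = r^2 mod 41 = 20^2 = 31
  bit 3 = 0: r = r^2 mod 41 = 31^2 = 18
  bit 4 = 1: r = r^2 * 26 mod 41 = 18^2 * 26 = 37*26 = 19
  bit 5 = 1: r = r^2 * 26 mod 41 = 19^2 * 26 = 33*26 = 38
  -> A = 38
B = 26^34 mod 41  (bits of 34 = 100010)
  bit 0 = 1: r = r^2 * 26 mod 41 = 1^2 * 26 = 1*26 = 26
  bit 1 = 0: r = r^2 mod 41 = 26^2 = 20
  bit 2 = 0: r = r^2 mod 41 = 20^2 = 31
  bit 3 = 0: r = r^2 mod 41 = 31^2 = 18
  bit 4 = 1: r = r^2 * 26 mod 41 = 18^2 * 26 = 37*26 = 19
  bit 5 = 0: r = r^2 mod 41 = 19^2 = 33
  -> B = 33
s = B^a = 33^35 mod 41  (bits of 35 = 100011)
  bit 0 = 1: r = r^2 * 33 mod 41 = 1^2 * 33 = 1*33 = 33
  bit 1 = 0: r = r^2 mod 41 = 33^2 = 23
  bit 2 = 0: r = r^2 mod 41 = 23^2 = 37
  bit 3 = 0: r = r^2 mod 41 = 37^2 = 16
  bit 4 = 1: r = r^2 * 33 mod 41 = 16^2 * 33 = 10*33 = 2
  bit 5 = 1: r = r^2 * 33 mod 41 = 2^2 * 33 = 4*33 = 9
  -> s = B^a = 9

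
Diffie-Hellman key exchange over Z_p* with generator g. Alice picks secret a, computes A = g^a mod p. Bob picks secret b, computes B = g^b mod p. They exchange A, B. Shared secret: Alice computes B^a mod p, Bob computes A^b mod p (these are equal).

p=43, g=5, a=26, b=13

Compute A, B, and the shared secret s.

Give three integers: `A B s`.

Answer: 14 33 25

Derivation:
A = 5^26 mod 43  (bits of 26 = 11010)
  bit 0 = 1: r = r^2 * 5 mod 43 = 1^2 * 5 = 1*5 = 5
  bit 1 = 1: r = r^2 * 5 mod 43 = 5^2 * 5 = 25*5 = 39
  bit 2 = 0: r = r^2 mod 43 = 39^2 = 16
  bit 3 = 1: r = r^2 * 5 mod 43 = 16^2 * 5 = 41*5 = 33
  bit 4 = 0: r = r^2 mod 43 = 33^2 = 14
  -> A = 14
B = 5^13 mod 43  (bits of 13 = 1101)
  bit 0 = 1: r = r^2 * 5 mod 43 = 1^2 * 5 = 1*5 = 5
  bit 1 = 1: r = r^2 * 5 mod 43 = 5^2 * 5 = 25*5 = 39
  bit 2 = 0: r = r^2 mod 43 = 39^2 = 16
  bit 3 = 1: r = r^2 * 5 mod 43 = 16^2 * 5 = 41*5 = 33
  -> B = 33
s = B^a = 33^26 mod 43  (bits of 26 = 11010)
  bit 0 = 1: r = r^2 * 33 mod 43 = 1^2 * 33 = 1*33 = 33
  bit 1 = 1: r = r^2 * 33 mod 43 = 33^2 * 33 = 14*33 = 32
  bit 2 = 0: r = r^2 mod 43 = 32^2 = 35
  bit 3 = 1: r = r^2 * 33 mod 43 = 35^2 * 33 = 21*33 = 5
  bit 4 = 0: r = r^2 mod 43 = 5^2 = 25
  -> s = B^a = 25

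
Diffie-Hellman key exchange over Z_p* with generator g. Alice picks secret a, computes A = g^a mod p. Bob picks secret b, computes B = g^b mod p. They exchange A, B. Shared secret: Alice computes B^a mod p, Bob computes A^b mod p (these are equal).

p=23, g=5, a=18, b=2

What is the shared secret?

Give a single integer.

A = 5^18 mod 23  (bits of 18 = 10010)
  bit 0 = 1: r = r^2 * 5 mod 23 = 1^2 * 5 = 1*5 = 5
  bit 1 = 0: r = r^2 mod 23 = 5^2 = 2
  bit 2 = 0: r = r^2 mod 23 = 2^2 = 4
  bit 3 = 1: r = r^2 * 5 mod 23 = 4^2 * 5 = 16*5 = 11
  bit 4 = 0: r = r^2 mod 23 = 11^2 = 6
  -> A = 6
B = 5^2 mod 23  (bits of 2 = 10)
  bit 0 = 1: r = r^2 * 5 mod 23 = 1^2 * 5 = 1*5 = 5
  bit 1 = 0: r = r^2 mod 23 = 5^2 = 2
  -> B = 2
s = B^a = 2^18 mod 23  (bits of 18 = 10010)
  bit 0 = 1: r = r^2 * 2 mod 23 = 1^2 * 2 = 1*2 = 2
  bit 1 = 0: r = r^2 mod 23 = 2^2 = 4
  bit 2 = 0: r = r^2 mod 23 = 4^2 = 16
  bit 3 = 1: r = r^2 * 2 mod 23 = 16^2 * 2 = 3*2 = 6
  bit 4 = 0: r = r^2 mod 23 = 6^2 = 13
  -> s = B^a = 13

Answer: 13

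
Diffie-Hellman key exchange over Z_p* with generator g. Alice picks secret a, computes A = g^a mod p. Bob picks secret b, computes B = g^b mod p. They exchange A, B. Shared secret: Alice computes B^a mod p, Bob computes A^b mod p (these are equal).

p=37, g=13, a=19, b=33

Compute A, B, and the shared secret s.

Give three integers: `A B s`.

Answer: 24 8 29

Derivation:
A = 13^19 mod 37  (bits of 19 = 10011)
  bit 0 = 1: r = r^2 * 13 mod 37 = 1^2 * 13 = 1*13 = 13
  bit 1 = 0: r = r^2 mod 37 = 13^2 = 21
  bit 2 = 0: r = r^2 mod 37 = 21^2 = 34
  bit 3 = 1: r = r^2 * 13 mod 37 = 34^2 * 13 = 9*13 = 6
  bit 4 = 1: r = r^2 * 13 mod 37 = 6^2 * 13 = 36*13 = 24
  -> A = 24
B = 13^33 mod 37  (bits of 33 = 100001)
  bit 0 = 1: r = r^2 * 13 mod 37 = 1^2 * 13 = 1*13 = 13
  bit 1 = 0: r = r^2 mod 37 = 13^2 = 21
  bit 2 = 0: r = r^2 mod 37 = 21^2 = 34
  bit 3 = 0: r = r^2 mod 37 = 34^2 = 9
  bit 4 = 0: r = r^2 mod 37 = 9^2 = 7
  bit 5 = 1: r = r^2 * 13 mod 37 = 7^2 * 13 = 12*13 = 8
  -> B = 8
s = B^a = 8^19 mod 37  (bits of 19 = 10011)
  bit 0 = 1: r = r^2 * 8 mod 37 = 1^2 * 8 = 1*8 = 8
  bit 1 = 0: r = r^2 mod 37 = 8^2 = 27
  bit 2 = 0: r = r^2 mod 37 = 27^2 = 26
  bit 3 = 1: r = r^2 * 8 mod 37 = 26^2 * 8 = 10*8 = 6
  bit 4 = 1: r = r^2 * 8 mod 37 = 6^2 * 8 = 36*8 = 29
  -> s = B^a = 29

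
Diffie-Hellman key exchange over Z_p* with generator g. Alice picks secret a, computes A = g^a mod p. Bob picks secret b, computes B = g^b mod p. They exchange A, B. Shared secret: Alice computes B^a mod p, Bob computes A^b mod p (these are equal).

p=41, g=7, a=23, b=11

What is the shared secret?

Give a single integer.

A = 7^23 mod 41  (bits of 23 = 10111)
  bit 0 = 1: r = r^2 * 7 mod 41 = 1^2 * 7 = 1*7 = 7
  bit 1 = 0: r = r^2 mod 41 = 7^2 = 8
  bit 2 = 1: r = r^2 * 7 mod 41 = 8^2 * 7 = 23*7 = 38
  bit 3 = 1: r = r^2 * 7 mod 41 = 38^2 * 7 = 9*7 = 22
  bit 4 = 1: r = r^2 * 7 mod 41 = 22^2 * 7 = 33*7 = 26
  -> A = 26
B = 7^11 mod 41  (bits of 11 = 1011)
  bit 0 = 1: r = r^2 * 7 mod 41 = 1^2 * 7 = 1*7 = 7
  bit 1 = 0: r = r^2 mod 41 = 7^2 = 8
  bit 2 = 1: r = r^2 * 7 mod 41 = 8^2 * 7 = 23*7 = 38
  bit 3 = 1: r = r^2 * 7 mod 41 = 38^2 * 7 = 9*7 = 22
  -> B = 22
s = B^a = 22^23 mod 41  (bits of 23 = 10111)
  bit 0 = 1: r = r^2 * 22 mod 41 = 1^2 * 22 = 1*22 = 22
  bit 1 = 0: r = r^2 mod 41 = 22^2 = 33
  bit 2 = 1: r = r^2 * 22 mod 41 = 33^2 * 22 = 23*22 = 14
  bit 3 = 1: r = r^2 * 22 mod 41 = 14^2 * 22 = 32*22 = 7
  bit 4 = 1: r = r^2 * 22 mod 41 = 7^2 * 22 = 8*22 = 12
  -> s = B^a = 12

Answer: 12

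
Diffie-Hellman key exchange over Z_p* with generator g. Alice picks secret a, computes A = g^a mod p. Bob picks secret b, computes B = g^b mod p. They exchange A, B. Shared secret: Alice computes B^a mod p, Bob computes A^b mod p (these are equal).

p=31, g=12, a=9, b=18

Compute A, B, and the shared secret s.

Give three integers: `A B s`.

A = 12^9 mod 31  (bits of 9 = 1001)
  bit 0 = 1: r = r^2 * 12 mod 31 = 1^2 * 12 = 1*12 = 12
  bit 1 = 0: r = r^2 mod 31 = 12^2 = 20
  bit 2 = 0: r = r^2 mod 31 = 20^2 = 28
  bit 3 = 1: r = r^2 * 12 mod 31 = 28^2 * 12 = 9*12 = 15
  -> A = 15
B = 12^18 mod 31  (bits of 18 = 10010)
  bit 0 = 1: r = r^2 * 12 mod 31 = 1^2 * 12 = 1*12 = 12
  bit 1 = 0: r = r^2 mod 31 = 12^2 = 20
  bit 2 = 0: r = r^2 mod 31 = 20^2 = 28
  bit 3 = 1: r = r^2 * 12 mod 31 = 28^2 * 12 = 9*12 = 15
  bit 4 = 0: r = r^2 mod 31 = 15^2 = 8
  -> B = 8
s = B^a = 8^9 mod 31  (bits of 9 = 1001)
  bit 0 = 1: r = r^2 * 8 mod 31 = 1^2 * 8 = 1*8 = 8
  bit 1 = 0: r = r^2 mod 31 = 8^2 = 2
  bit 2 = 0: r = r^2 mod 31 = 2^2 = 4
  bit 3 = 1: r = r^2 * 8 mod 31 = 4^2 * 8 = 16*8 = 4
  -> s = B^a = 4

Answer: 15 8 4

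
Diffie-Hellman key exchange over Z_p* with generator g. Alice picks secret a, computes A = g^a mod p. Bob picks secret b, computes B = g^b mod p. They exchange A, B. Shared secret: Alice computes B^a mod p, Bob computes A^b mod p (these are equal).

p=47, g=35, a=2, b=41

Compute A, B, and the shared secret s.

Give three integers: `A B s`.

Answer: 3 10 6

Derivation:
A = 35^2 mod 47  (bits of 2 = 10)
  bit 0 = 1: r = r^2 * 35 mod 47 = 1^2 * 35 = 1*35 = 35
  bit 1 = 0: r = r^2 mod 47 = 35^2 = 3
  -> A = 3
B = 35^41 mod 47  (bits of 41 = 101001)
  bit 0 = 1: r = r^2 * 35 mod 47 = 1^2 * 35 = 1*35 = 35
  bit 1 = 0: r = r^2 mod 47 = 35^2 = 3
  bit 2 = 1: r = r^2 * 35 mod 47 = 3^2 * 35 = 9*35 = 33
  bit 3 = 0: r = r^2 mod 47 = 33^2 = 8
  bit 4 = 0: r = r^2 mod 47 = 8^2 = 17
  bit 5 = 1: r = r^2 * 35 mod 47 = 17^2 * 35 = 7*35 = 10
  -> B = 10
s = B^a = 10^2 mod 47  (bits of 2 = 10)
  bit 0 = 1: r = r^2 * 10 mod 47 = 1^2 * 10 = 1*10 = 10
  bit 1 = 0: r = r^2 mod 47 = 10^2 = 6
  -> s = B^a = 6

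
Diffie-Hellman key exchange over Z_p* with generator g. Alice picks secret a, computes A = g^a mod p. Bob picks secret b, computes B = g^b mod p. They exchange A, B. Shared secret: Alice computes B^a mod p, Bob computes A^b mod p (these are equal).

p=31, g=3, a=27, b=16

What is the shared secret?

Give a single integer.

A = 3^27 mod 31  (bits of 27 = 11011)
  bit 0 = 1: r = r^2 * 3 mod 31 = 1^2 * 3 = 1*3 = 3
  bit 1 = 1: r = r^2 * 3 mod 31 = 3^2 * 3 = 9*3 = 27
  bit 2 = 0: r = r^2 mod 31 = 27^2 = 16
  bit 3 = 1: r = r^2 * 3 mod 31 = 16^2 * 3 = 8*3 = 24
  bit 4 = 1: r = r^2 * 3 mod 31 = 24^2 * 3 = 18*3 = 23
  -> A = 23
B = 3^16 mod 31  (bits of 16 = 10000)
  bit 0 = 1: r = r^2 * 3 mod 31 = 1^2 * 3 = 1*3 = 3
  bit 1 = 0: r = r^2 mod 31 = 3^2 = 9
  bit 2 = 0: r = r^2 mod 31 = 9^2 = 19
  bit 3 = 0: r = r^2 mod 31 = 19^2 = 20
  bit 4 = 0: r = r^2 mod 31 = 20^2 = 28
  -> B = 28
s = B^a = 28^27 mod 31  (bits of 27 = 11011)
  bit 0 = 1: r = r^2 * 28 mod 31 = 1^2 * 28 = 1*28 = 28
  bit 1 = 1: r = r^2 * 28 mod 31 = 28^2 * 28 = 9*28 = 4
  bit 2 = 0: r = r^2 mod 31 = 4^2 = 16
  bit 3 = 1: r = r^2 * 28 mod 31 = 16^2 * 28 = 8*28 = 7
  bit 4 = 1: r = r^2 * 28 mod 31 = 7^2 * 28 = 18*28 = 8
  -> s = B^a = 8

Answer: 8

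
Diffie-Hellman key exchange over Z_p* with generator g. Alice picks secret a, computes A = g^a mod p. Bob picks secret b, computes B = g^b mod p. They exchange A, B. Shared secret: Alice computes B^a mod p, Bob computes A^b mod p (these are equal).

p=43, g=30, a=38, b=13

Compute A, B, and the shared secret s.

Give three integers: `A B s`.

A = 30^38 mod 43  (bits of 38 = 100110)
  bit 0 = 1: r = r^2 * 30 mod 43 = 1^2 * 30 = 1*30 = 30
  bit 1 = 0: r = r^2 mod 43 = 30^2 = 40
  bit 2 = 0: r = r^2 mod 43 = 40^2 = 9
  bit 3 = 1: r = r^2 * 30 mod 43 = 9^2 * 30 = 38*30 = 22
  bit 4 = 1: r = r^2 * 30 mod 43 = 22^2 * 30 = 11*30 = 29
  bit 5 = 0: r = r^2 mod 43 = 29^2 = 24
  -> A = 24
B = 30^13 mod 43  (bits of 13 = 1101)
  bit 0 = 1: r = r^2 * 30 mod 43 = 1^2 * 30 = 1*30 = 30
  bit 1 = 1: r = r^2 * 30 mod 43 = 30^2 * 30 = 40*30 = 39
  bit 2 = 0: r = r^2 mod 43 = 39^2 = 16
  bit 3 = 1: r = r^2 * 30 mod 43 = 16^2 * 30 = 41*30 = 26
  -> B = 26
s = B^a = 26^38 mod 43  (bits of 38 = 100110)
  bit 0 = 1: r = r^2 * 26 mod 43 = 1^2 * 26 = 1*26 = 26
  bit 1 = 0: r = r^2 mod 43 = 26^2 = 31
  bit 2 = 0: r = r^2 mod 43 = 31^2 = 15
  bit 3 = 1: r = r^2 * 26 mod 43 = 15^2 * 26 = 10*26 = 2
  bit 4 = 1: r = r^2 * 26 mod 43 = 2^2 * 26 = 4*26 = 18
  bit 5 = 0: r = r^2 mod 43 = 18^2 = 23
  -> s = B^a = 23

Answer: 24 26 23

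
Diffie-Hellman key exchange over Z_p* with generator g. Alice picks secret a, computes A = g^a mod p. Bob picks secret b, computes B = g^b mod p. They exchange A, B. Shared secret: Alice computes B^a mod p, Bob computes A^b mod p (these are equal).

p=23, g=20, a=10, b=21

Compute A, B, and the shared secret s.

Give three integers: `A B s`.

Answer: 8 15 3

Derivation:
A = 20^10 mod 23  (bits of 10 = 1010)
  bit 0 = 1: r = r^2 * 20 mod 23 = 1^2 * 20 = 1*20 = 20
  bit 1 = 0: r = r^2 mod 23 = 20^2 = 9
  bit 2 = 1: r = r^2 * 20 mod 23 = 9^2 * 20 = 12*20 = 10
  bit 3 = 0: r = r^2 mod 23 = 10^2 = 8
  -> A = 8
B = 20^21 mod 23  (bits of 21 = 10101)
  bit 0 = 1: r = r^2 * 20 mod 23 = 1^2 * 20 = 1*20 = 20
  bit 1 = 0: r = r^2 mod 23 = 20^2 = 9
  bit 2 = 1: r = r^2 * 20 mod 23 = 9^2 * 20 = 12*20 = 10
  bit 3 = 0: r = r^2 mod 23 = 10^2 = 8
  bit 4 = 1: r = r^2 * 20 mod 23 = 8^2 * 20 = 18*20 = 15
  -> B = 15
s = B^a = 15^10 mod 23  (bits of 10 = 1010)
  bit 0 = 1: r = r^2 * 15 mod 23 = 1^2 * 15 = 1*15 = 15
  bit 1 = 0: r = r^2 mod 23 = 15^2 = 18
  bit 2 = 1: r = r^2 * 15 mod 23 = 18^2 * 15 = 2*15 = 7
  bit 3 = 0: r = r^2 mod 23 = 7^2 = 3
  -> s = B^a = 3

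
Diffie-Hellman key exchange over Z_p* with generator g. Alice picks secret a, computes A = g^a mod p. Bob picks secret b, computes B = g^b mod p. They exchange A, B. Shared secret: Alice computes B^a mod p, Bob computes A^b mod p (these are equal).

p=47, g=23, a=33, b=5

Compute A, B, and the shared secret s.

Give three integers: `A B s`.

Answer: 33 22 44

Derivation:
A = 23^33 mod 47  (bits of 33 = 100001)
  bit 0 = 1: r = r^2 * 23 mod 47 = 1^2 * 23 = 1*23 = 23
  bit 1 = 0: r = r^2 mod 47 = 23^2 = 12
  bit 2 = 0: r = r^2 mod 47 = 12^2 = 3
  bit 3 = 0: r = r^2 mod 47 = 3^2 = 9
  bit 4 = 0: r = r^2 mod 47 = 9^2 = 34
  bit 5 = 1: r = r^2 * 23 mod 47 = 34^2 * 23 = 28*23 = 33
  -> A = 33
B = 23^5 mod 47  (bits of 5 = 101)
  bit 0 = 1: r = r^2 * 23 mod 47 = 1^2 * 23 = 1*23 = 23
  bit 1 = 0: r = r^2 mod 47 = 23^2 = 12
  bit 2 = 1: r = r^2 * 23 mod 47 = 12^2 * 23 = 3*23 = 22
  -> B = 22
s = B^a = 22^33 mod 47  (bits of 33 = 100001)
  bit 0 = 1: r = r^2 * 22 mod 47 = 1^2 * 22 = 1*22 = 22
  bit 1 = 0: r = r^2 mod 47 = 22^2 = 14
  bit 2 = 0: r = r^2 mod 47 = 14^2 = 8
  bit 3 = 0: r = r^2 mod 47 = 8^2 = 17
  bit 4 = 0: r = r^2 mod 47 = 17^2 = 7
  bit 5 = 1: r = r^2 * 22 mod 47 = 7^2 * 22 = 2*22 = 44
  -> s = B^a = 44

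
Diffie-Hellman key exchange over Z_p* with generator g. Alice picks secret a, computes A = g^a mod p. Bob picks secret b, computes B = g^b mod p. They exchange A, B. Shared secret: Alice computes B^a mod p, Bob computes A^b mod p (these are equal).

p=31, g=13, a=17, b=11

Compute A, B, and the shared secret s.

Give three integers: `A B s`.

Answer: 17 3 22

Derivation:
A = 13^17 mod 31  (bits of 17 = 10001)
  bit 0 = 1: r = r^2 * 13 mod 31 = 1^2 * 13 = 1*13 = 13
  bit 1 = 0: r = r^2 mod 31 = 13^2 = 14
  bit 2 = 0: r = r^2 mod 31 = 14^2 = 10
  bit 3 = 0: r = r^2 mod 31 = 10^2 = 7
  bit 4 = 1: r = r^2 * 13 mod 31 = 7^2 * 13 = 18*13 = 17
  -> A = 17
B = 13^11 mod 31  (bits of 11 = 1011)
  bit 0 = 1: r = r^2 * 13 mod 31 = 1^2 * 13 = 1*13 = 13
  bit 1 = 0: r = r^2 mod 31 = 13^2 = 14
  bit 2 = 1: r = r^2 * 13 mod 31 = 14^2 * 13 = 10*13 = 6
  bit 3 = 1: r = r^2 * 13 mod 31 = 6^2 * 13 = 5*13 = 3
  -> B = 3
s = B^a = 3^17 mod 31  (bits of 17 = 10001)
  bit 0 = 1: r = r^2 * 3 mod 31 = 1^2 * 3 = 1*3 = 3
  bit 1 = 0: r = r^2 mod 31 = 3^2 = 9
  bit 2 = 0: r = r^2 mod 31 = 9^2 = 19
  bit 3 = 0: r = r^2 mod 31 = 19^2 = 20
  bit 4 = 1: r = r^2 * 3 mod 31 = 20^2 * 3 = 28*3 = 22
  -> s = B^a = 22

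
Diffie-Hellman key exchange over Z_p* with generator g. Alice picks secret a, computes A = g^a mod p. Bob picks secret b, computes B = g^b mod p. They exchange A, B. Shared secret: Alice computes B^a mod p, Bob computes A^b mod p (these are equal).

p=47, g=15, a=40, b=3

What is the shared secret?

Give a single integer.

Answer: 4

Derivation:
A = 15^40 mod 47  (bits of 40 = 101000)
  bit 0 = 1: r = r^2 * 15 mod 47 = 1^2 * 15 = 1*15 = 15
  bit 1 = 0: r = r^2 mod 47 = 15^2 = 37
  bit 2 = 1: r = r^2 * 15 mod 47 = 37^2 * 15 = 6*15 = 43
  bit 3 = 0: r = r^2 mod 47 = 43^2 = 16
  bit 4 = 0: r = r^2 mod 47 = 16^2 = 21
  bit 5 = 0: r = r^2 mod 47 = 21^2 = 18
  -> A = 18
B = 15^3 mod 47  (bits of 3 = 11)
  bit 0 = 1: r = r^2 * 15 mod 47 = 1^2 * 15 = 1*15 = 15
  bit 1 = 1: r = r^2 * 15 mod 47 = 15^2 * 15 = 37*15 = 38
  -> B = 38
s = B^a = 38^40 mod 47  (bits of 40 = 101000)
  bit 0 = 1: r = r^2 * 38 mod 47 = 1^2 * 38 = 1*38 = 38
  bit 1 = 0: r = r^2 mod 47 = 38^2 = 34
  bit 2 = 1: r = r^2 * 38 mod 47 = 34^2 * 38 = 28*38 = 30
  bit 3 = 0: r = r^2 mod 47 = 30^2 = 7
  bit 4 = 0: r = r^2 mod 47 = 7^2 = 2
  bit 5 = 0: r = r^2 mod 47 = 2^2 = 4
  -> s = B^a = 4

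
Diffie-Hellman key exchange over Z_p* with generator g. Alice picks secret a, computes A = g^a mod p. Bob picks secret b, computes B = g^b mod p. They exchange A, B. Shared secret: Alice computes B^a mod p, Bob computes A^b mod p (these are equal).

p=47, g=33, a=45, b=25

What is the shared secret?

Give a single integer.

Answer: 41

Derivation:
A = 33^45 mod 47  (bits of 45 = 101101)
  bit 0 = 1: r = r^2 * 33 mod 47 = 1^2 * 33 = 1*33 = 33
  bit 1 = 0: r = r^2 mod 47 = 33^2 = 8
  bit 2 = 1: r = r^2 * 33 mod 47 = 8^2 * 33 = 17*33 = 44
  bit 3 = 1: r = r^2 * 33 mod 47 = 44^2 * 33 = 9*33 = 15
  bit 4 = 0: r = r^2 mod 47 = 15^2 = 37
  bit 5 = 1: r = r^2 * 33 mod 47 = 37^2 * 33 = 6*33 = 10
  -> A = 10
B = 33^25 mod 47  (bits of 25 = 11001)
  bit 0 = 1: r = r^2 * 33 mod 47 = 1^2 * 33 = 1*33 = 33
  bit 1 = 1: r = r^2 * 33 mod 47 = 33^2 * 33 = 8*33 = 29
  bit 2 = 0: r = r^2 mod 47 = 29^2 = 42
  bit 3 = 0: r = r^2 mod 47 = 42^2 = 25
  bit 4 = 1: r = r^2 * 33 mod 47 = 25^2 * 33 = 14*33 = 39
  -> B = 39
s = B^a = 39^45 mod 47  (bits of 45 = 101101)
  bit 0 = 1: r = r^2 * 39 mod 47 = 1^2 * 39 = 1*39 = 39
  bit 1 = 0: r = r^2 mod 47 = 39^2 = 17
  bit 2 = 1: r = r^2 * 39 mod 47 = 17^2 * 39 = 7*39 = 38
  bit 3 = 1: r = r^2 * 39 mod 47 = 38^2 * 39 = 34*39 = 10
  bit 4 = 0: r = r^2 mod 47 = 10^2 = 6
  bit 5 = 1: r = r^2 * 39 mod 47 = 6^2 * 39 = 36*39 = 41
  -> s = B^a = 41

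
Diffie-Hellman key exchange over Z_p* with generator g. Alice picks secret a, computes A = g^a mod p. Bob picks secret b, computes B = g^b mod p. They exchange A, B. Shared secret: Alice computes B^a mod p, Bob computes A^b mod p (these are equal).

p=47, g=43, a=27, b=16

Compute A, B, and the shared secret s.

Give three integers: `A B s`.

Answer: 26 42 14

Derivation:
A = 43^27 mod 47  (bits of 27 = 11011)
  bit 0 = 1: r = r^2 * 43 mod 47 = 1^2 * 43 = 1*43 = 43
  bit 1 = 1: r = r^2 * 43 mod 47 = 43^2 * 43 = 16*43 = 30
  bit 2 = 0: r = r^2 mod 47 = 30^2 = 7
  bit 3 = 1: r = r^2 * 43 mod 47 = 7^2 * 43 = 2*43 = 39
  bit 4 = 1: r = r^2 * 43 mod 47 = 39^2 * 43 = 17*43 = 26
  -> A = 26
B = 43^16 mod 47  (bits of 16 = 10000)
  bit 0 = 1: r = r^2 * 43 mod 47 = 1^2 * 43 = 1*43 = 43
  bit 1 = 0: r = r^2 mod 47 = 43^2 = 16
  bit 2 = 0: r = r^2 mod 47 = 16^2 = 21
  bit 3 = 0: r = r^2 mod 47 = 21^2 = 18
  bit 4 = 0: r = r^2 mod 47 = 18^2 = 42
  -> B = 42
s = B^a = 42^27 mod 47  (bits of 27 = 11011)
  bit 0 = 1: r = r^2 * 42 mod 47 = 1^2 * 42 = 1*42 = 42
  bit 1 = 1: r = r^2 * 42 mod 47 = 42^2 * 42 = 25*42 = 16
  bit 2 = 0: r = r^2 mod 47 = 16^2 = 21
  bit 3 = 1: r = r^2 * 42 mod 47 = 21^2 * 42 = 18*42 = 4
  bit 4 = 1: r = r^2 * 42 mod 47 = 4^2 * 42 = 16*42 = 14
  -> s = B^a = 14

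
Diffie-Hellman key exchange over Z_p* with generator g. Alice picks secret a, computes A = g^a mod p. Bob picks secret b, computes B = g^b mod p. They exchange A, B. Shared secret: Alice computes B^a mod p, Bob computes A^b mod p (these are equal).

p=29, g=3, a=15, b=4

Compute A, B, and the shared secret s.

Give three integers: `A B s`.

A = 3^15 mod 29  (bits of 15 = 1111)
  bit 0 = 1: r = r^2 * 3 mod 29 = 1^2 * 3 = 1*3 = 3
  bit 1 = 1: r = r^2 * 3 mod 29 = 3^2 * 3 = 9*3 = 27
  bit 2 = 1: r = r^2 * 3 mod 29 = 27^2 * 3 = 4*3 = 12
  bit 3 = 1: r = r^2 * 3 mod 29 = 12^2 * 3 = 28*3 = 26
  -> A = 26
B = 3^4 mod 29  (bits of 4 = 100)
  bit 0 = 1: r = r^2 * 3 mod 29 = 1^2 * 3 = 1*3 = 3
  bit 1 = 0: r = r^2 mod 29 = 3^2 = 9
  bit 2 = 0: r = r^2 mod 29 = 9^2 = 23
  -> B = 23
s = B^a = 23^15 mod 29  (bits of 15 = 1111)
  bit 0 = 1: r = r^2 * 23 mod 29 = 1^2 * 23 = 1*23 = 23
  bit 1 = 1: r = r^2 * 23 mod 29 = 23^2 * 23 = 7*23 = 16
  bit 2 = 1: r = r^2 * 23 mod 29 = 16^2 * 23 = 24*23 = 1
  bit 3 = 1: r = r^2 * 23 mod 29 = 1^2 * 23 = 1*23 = 23
  -> s = B^a = 23

Answer: 26 23 23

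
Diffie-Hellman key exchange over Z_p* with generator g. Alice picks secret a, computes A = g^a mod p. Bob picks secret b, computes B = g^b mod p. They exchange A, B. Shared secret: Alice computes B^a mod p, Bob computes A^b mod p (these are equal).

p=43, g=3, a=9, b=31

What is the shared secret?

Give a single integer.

A = 3^9 mod 43  (bits of 9 = 1001)
  bit 0 = 1: r = r^2 * 3 mod 43 = 1^2 * 3 = 1*3 = 3
  bit 1 = 0: r = r^2 mod 43 = 3^2 = 9
  bit 2 = 0: r = r^2 mod 43 = 9^2 = 38
  bit 3 = 1: r = r^2 * 3 mod 43 = 38^2 * 3 = 25*3 = 32
  -> A = 32
B = 3^31 mod 43  (bits of 31 = 11111)
  bit 0 = 1: r = r^2 * 3 mod 43 = 1^2 * 3 = 1*3 = 3
  bit 1 = 1: r = r^2 * 3 mod 43 = 3^2 * 3 = 9*3 = 27
  bit 2 = 1: r = r^2 * 3 mod 43 = 27^2 * 3 = 41*3 = 37
  bit 3 = 1: r = r^2 * 3 mod 43 = 37^2 * 3 = 36*3 = 22
  bit 4 = 1: r = r^2 * 3 mod 43 = 22^2 * 3 = 11*3 = 33
  -> B = 33
s = B^a = 33^9 mod 43  (bits of 9 = 1001)
  bit 0 = 1: r = r^2 * 33 mod 43 = 1^2 * 33 = 1*33 = 33
  bit 1 = 0: r = r^2 mod 43 = 33^2 = 14
  bit 2 = 0: r = r^2 mod 43 = 14^2 = 24
  bit 3 = 1: r = r^2 * 33 mod 43 = 24^2 * 33 = 17*33 = 2
  -> s = B^a = 2

Answer: 2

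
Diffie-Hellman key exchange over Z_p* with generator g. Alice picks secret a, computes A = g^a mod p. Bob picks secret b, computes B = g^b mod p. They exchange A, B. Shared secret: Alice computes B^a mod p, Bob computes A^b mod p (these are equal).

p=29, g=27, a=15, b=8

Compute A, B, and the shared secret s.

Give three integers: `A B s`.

A = 27^15 mod 29  (bits of 15 = 1111)
  bit 0 = 1: r = r^2 * 27 mod 29 = 1^2 * 27 = 1*27 = 27
  bit 1 = 1: r = r^2 * 27 mod 29 = 27^2 * 27 = 4*27 = 21
  bit 2 = 1: r = r^2 * 27 mod 29 = 21^2 * 27 = 6*27 = 17
  bit 3 = 1: r = r^2 * 27 mod 29 = 17^2 * 27 = 28*27 = 2
  -> A = 2
B = 27^8 mod 29  (bits of 8 = 1000)
  bit 0 = 1: r = r^2 * 27 mod 29 = 1^2 * 27 = 1*27 = 27
  bit 1 = 0: r = r^2 mod 29 = 27^2 = 4
  bit 2 = 0: r = r^2 mod 29 = 4^2 = 16
  bit 3 = 0: r = r^2 mod 29 = 16^2 = 24
  -> B = 24
s = B^a = 24^15 mod 29  (bits of 15 = 1111)
  bit 0 = 1: r = r^2 * 24 mod 29 = 1^2 * 24 = 1*24 = 24
  bit 1 = 1: r = r^2 * 24 mod 29 = 24^2 * 24 = 25*24 = 20
  bit 2 = 1: r = r^2 * 24 mod 29 = 20^2 * 24 = 23*24 = 1
  bit 3 = 1: r = r^2 * 24 mod 29 = 1^2 * 24 = 1*24 = 24
  -> s = B^a = 24

Answer: 2 24 24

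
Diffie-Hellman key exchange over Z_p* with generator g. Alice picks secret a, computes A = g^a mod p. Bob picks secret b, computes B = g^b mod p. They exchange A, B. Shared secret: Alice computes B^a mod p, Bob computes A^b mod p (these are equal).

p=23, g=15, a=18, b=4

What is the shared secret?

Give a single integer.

Answer: 13

Derivation:
A = 15^18 mod 23  (bits of 18 = 10010)
  bit 0 = 1: r = r^2 * 15 mod 23 = 1^2 * 15 = 1*15 = 15
  bit 1 = 0: r = r^2 mod 23 = 15^2 = 18
  bit 2 = 0: r = r^2 mod 23 = 18^2 = 2
  bit 3 = 1: r = r^2 * 15 mod 23 = 2^2 * 15 = 4*15 = 14
  bit 4 = 0: r = r^2 mod 23 = 14^2 = 12
  -> A = 12
B = 15^4 mod 23  (bits of 4 = 100)
  bit 0 = 1: r = r^2 * 15 mod 23 = 1^2 * 15 = 1*15 = 15
  bit 1 = 0: r = r^2 mod 23 = 15^2 = 18
  bit 2 = 0: r = r^2 mod 23 = 18^2 = 2
  -> B = 2
s = B^a = 2^18 mod 23  (bits of 18 = 10010)
  bit 0 = 1: r = r^2 * 2 mod 23 = 1^2 * 2 = 1*2 = 2
  bit 1 = 0: r = r^2 mod 23 = 2^2 = 4
  bit 2 = 0: r = r^2 mod 23 = 4^2 = 16
  bit 3 = 1: r = r^2 * 2 mod 23 = 16^2 * 2 = 3*2 = 6
  bit 4 = 0: r = r^2 mod 23 = 6^2 = 13
  -> s = B^a = 13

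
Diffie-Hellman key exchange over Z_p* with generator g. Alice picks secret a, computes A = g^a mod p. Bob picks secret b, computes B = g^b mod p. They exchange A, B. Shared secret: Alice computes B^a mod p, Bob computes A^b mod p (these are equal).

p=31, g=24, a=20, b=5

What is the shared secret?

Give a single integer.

A = 24^20 mod 31  (bits of 20 = 10100)
  bit 0 = 1: r = r^2 * 24 mod 31 = 1^2 * 24 = 1*24 = 24
  bit 1 = 0: r = r^2 mod 31 = 24^2 = 18
  bit 2 = 1: r = r^2 * 24 mod 31 = 18^2 * 24 = 14*24 = 26
  bit 3 = 0: r = r^2 mod 31 = 26^2 = 25
  bit 4 = 0: r = r^2 mod 31 = 25^2 = 5
  -> A = 5
B = 24^5 mod 31  (bits of 5 = 101)
  bit 0 = 1: r = r^2 * 24 mod 31 = 1^2 * 24 = 1*24 = 24
  bit 1 = 0: r = r^2 mod 31 = 24^2 = 18
  bit 2 = 1: r = r^2 * 24 mod 31 = 18^2 * 24 = 14*24 = 26
  -> B = 26
s = B^a = 26^20 mod 31  (bits of 20 = 10100)
  bit 0 = 1: r = r^2 * 26 mod 31 = 1^2 * 26 = 1*26 = 26
  bit 1 = 0: r = r^2 mod 31 = 26^2 = 25
  bit 2 = 1: r = r^2 * 26 mod 31 = 25^2 * 26 = 5*26 = 6
  bit 3 = 0: r = r^2 mod 31 = 6^2 = 5
  bit 4 = 0: r = r^2 mod 31 = 5^2 = 25
  -> s = B^a = 25

Answer: 25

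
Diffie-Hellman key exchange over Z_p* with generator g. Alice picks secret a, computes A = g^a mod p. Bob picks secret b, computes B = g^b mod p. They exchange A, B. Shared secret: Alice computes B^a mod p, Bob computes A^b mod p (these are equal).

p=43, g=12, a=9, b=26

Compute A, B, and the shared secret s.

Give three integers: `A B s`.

Answer: 39 9 35

Derivation:
A = 12^9 mod 43  (bits of 9 = 1001)
  bit 0 = 1: r = r^2 * 12 mod 43 = 1^2 * 12 = 1*12 = 12
  bit 1 = 0: r = r^2 mod 43 = 12^2 = 15
  bit 2 = 0: r = r^2 mod 43 = 15^2 = 10
  bit 3 = 1: r = r^2 * 12 mod 43 = 10^2 * 12 = 14*12 = 39
  -> A = 39
B = 12^26 mod 43  (bits of 26 = 11010)
  bit 0 = 1: r = r^2 * 12 mod 43 = 1^2 * 12 = 1*12 = 12
  bit 1 = 1: r = r^2 * 12 mod 43 = 12^2 * 12 = 15*12 = 8
  bit 2 = 0: r = r^2 mod 43 = 8^2 = 21
  bit 3 = 1: r = r^2 * 12 mod 43 = 21^2 * 12 = 11*12 = 3
  bit 4 = 0: r = r^2 mod 43 = 3^2 = 9
  -> B = 9
s = B^a = 9^9 mod 43  (bits of 9 = 1001)
  bit 0 = 1: r = r^2 * 9 mod 43 = 1^2 * 9 = 1*9 = 9
  bit 1 = 0: r = r^2 mod 43 = 9^2 = 38
  bit 2 = 0: r = r^2 mod 43 = 38^2 = 25
  bit 3 = 1: r = r^2 * 9 mod 43 = 25^2 * 9 = 23*9 = 35
  -> s = B^a = 35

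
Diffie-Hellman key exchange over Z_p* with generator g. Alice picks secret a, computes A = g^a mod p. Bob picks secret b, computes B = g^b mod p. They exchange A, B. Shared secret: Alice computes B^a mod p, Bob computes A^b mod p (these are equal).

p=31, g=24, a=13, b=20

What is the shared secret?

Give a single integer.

Answer: 5

Derivation:
A = 24^13 mod 31  (bits of 13 = 1101)
  bit 0 = 1: r = r^2 * 24 mod 31 = 1^2 * 24 = 1*24 = 24
  bit 1 = 1: r = r^2 * 24 mod 31 = 24^2 * 24 = 18*24 = 29
  bit 2 = 0: r = r^2 mod 31 = 29^2 = 4
  bit 3 = 1: r = r^2 * 24 mod 31 = 4^2 * 24 = 16*24 = 12
  -> A = 12
B = 24^20 mod 31  (bits of 20 = 10100)
  bit 0 = 1: r = r^2 * 24 mod 31 = 1^2 * 24 = 1*24 = 24
  bit 1 = 0: r = r^2 mod 31 = 24^2 = 18
  bit 2 = 1: r = r^2 * 24 mod 31 = 18^2 * 24 = 14*24 = 26
  bit 3 = 0: r = r^2 mod 31 = 26^2 = 25
  bit 4 = 0: r = r^2 mod 31 = 25^2 = 5
  -> B = 5
s = B^a = 5^13 mod 31  (bits of 13 = 1101)
  bit 0 = 1: r = r^2 * 5 mod 31 = 1^2 * 5 = 1*5 = 5
  bit 1 = 1: r = r^2 * 5 mod 31 = 5^2 * 5 = 25*5 = 1
  bit 2 = 0: r = r^2 mod 31 = 1^2 = 1
  bit 3 = 1: r = r^2 * 5 mod 31 = 1^2 * 5 = 1*5 = 5
  -> s = B^a = 5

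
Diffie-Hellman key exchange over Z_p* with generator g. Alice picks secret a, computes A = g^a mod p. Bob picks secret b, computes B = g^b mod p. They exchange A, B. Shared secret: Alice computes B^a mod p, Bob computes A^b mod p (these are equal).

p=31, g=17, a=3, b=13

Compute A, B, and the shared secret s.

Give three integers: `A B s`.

Answer: 15 3 27

Derivation:
A = 17^3 mod 31  (bits of 3 = 11)
  bit 0 = 1: r = r^2 * 17 mod 31 = 1^2 * 17 = 1*17 = 17
  bit 1 = 1: r = r^2 * 17 mod 31 = 17^2 * 17 = 10*17 = 15
  -> A = 15
B = 17^13 mod 31  (bits of 13 = 1101)
  bit 0 = 1: r = r^2 * 17 mod 31 = 1^2 * 17 = 1*17 = 17
  bit 1 = 1: r = r^2 * 17 mod 31 = 17^2 * 17 = 10*17 = 15
  bit 2 = 0: r = r^2 mod 31 = 15^2 = 8
  bit 3 = 1: r = r^2 * 17 mod 31 = 8^2 * 17 = 2*17 = 3
  -> B = 3
s = B^a = 3^3 mod 31  (bits of 3 = 11)
  bit 0 = 1: r = r^2 * 3 mod 31 = 1^2 * 3 = 1*3 = 3
  bit 1 = 1: r = r^2 * 3 mod 31 = 3^2 * 3 = 9*3 = 27
  -> s = B^a = 27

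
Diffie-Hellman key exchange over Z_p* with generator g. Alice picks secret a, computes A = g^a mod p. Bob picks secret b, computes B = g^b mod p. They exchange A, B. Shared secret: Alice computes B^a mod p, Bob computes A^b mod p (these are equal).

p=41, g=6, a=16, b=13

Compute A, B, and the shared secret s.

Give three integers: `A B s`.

Answer: 18 24 10

Derivation:
A = 6^16 mod 41  (bits of 16 = 10000)
  bit 0 = 1: r = r^2 * 6 mod 41 = 1^2 * 6 = 1*6 = 6
  bit 1 = 0: r = r^2 mod 41 = 6^2 = 36
  bit 2 = 0: r = r^2 mod 41 = 36^2 = 25
  bit 3 = 0: r = r^2 mod 41 = 25^2 = 10
  bit 4 = 0: r = r^2 mod 41 = 10^2 = 18
  -> A = 18
B = 6^13 mod 41  (bits of 13 = 1101)
  bit 0 = 1: r = r^2 * 6 mod 41 = 1^2 * 6 = 1*6 = 6
  bit 1 = 1: r = r^2 * 6 mod 41 = 6^2 * 6 = 36*6 = 11
  bit 2 = 0: r = r^2 mod 41 = 11^2 = 39
  bit 3 = 1: r = r^2 * 6 mod 41 = 39^2 * 6 = 4*6 = 24
  -> B = 24
s = B^a = 24^16 mod 41  (bits of 16 = 10000)
  bit 0 = 1: r = r^2 * 24 mod 41 = 1^2 * 24 = 1*24 = 24
  bit 1 = 0: r = r^2 mod 41 = 24^2 = 2
  bit 2 = 0: r = r^2 mod 41 = 2^2 = 4
  bit 3 = 0: r = r^2 mod 41 = 4^2 = 16
  bit 4 = 0: r = r^2 mod 41 = 16^2 = 10
  -> s = B^a = 10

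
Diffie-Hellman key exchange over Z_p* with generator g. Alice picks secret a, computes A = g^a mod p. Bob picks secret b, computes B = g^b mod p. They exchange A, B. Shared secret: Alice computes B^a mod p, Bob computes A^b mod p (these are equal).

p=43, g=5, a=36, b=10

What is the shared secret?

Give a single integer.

Answer: 4

Derivation:
A = 5^36 mod 43  (bits of 36 = 100100)
  bit 0 = 1: r = r^2 * 5 mod 43 = 1^2 * 5 = 1*5 = 5
  bit 1 = 0: r = r^2 mod 43 = 5^2 = 25
  bit 2 = 0: r = r^2 mod 43 = 25^2 = 23
  bit 3 = 1: r = r^2 * 5 mod 43 = 23^2 * 5 = 13*5 = 22
  bit 4 = 0: r = r^2 mod 43 = 22^2 = 11
  bit 5 = 0: r = r^2 mod 43 = 11^2 = 35
  -> A = 35
B = 5^10 mod 43  (bits of 10 = 1010)
  bit 0 = 1: r = r^2 * 5 mod 43 = 1^2 * 5 = 1*5 = 5
  bit 1 = 0: r = r^2 mod 43 = 5^2 = 25
  bit 2 = 1: r = r^2 * 5 mod 43 = 25^2 * 5 = 23*5 = 29
  bit 3 = 0: r = r^2 mod 43 = 29^2 = 24
  -> B = 24
s = B^a = 24^36 mod 43  (bits of 36 = 100100)
  bit 0 = 1: r = r^2 * 24 mod 43 = 1^2 * 24 = 1*24 = 24
  bit 1 = 0: r = r^2 mod 43 = 24^2 = 17
  bit 2 = 0: r = r^2 mod 43 = 17^2 = 31
  bit 3 = 1: r = r^2 * 24 mod 43 = 31^2 * 24 = 15*24 = 16
  bit 4 = 0: r = r^2 mod 43 = 16^2 = 41
  bit 5 = 0: r = r^2 mod 43 = 41^2 = 4
  -> s = B^a = 4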